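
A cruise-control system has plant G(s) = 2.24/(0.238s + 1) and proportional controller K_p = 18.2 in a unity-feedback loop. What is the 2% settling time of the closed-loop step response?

T_s ≈ 0.0228 s

Closed loop: T(s) = K_p·G/(1+K_p·G) = 40.77/(0.238s + 1 + 40.77), with pole at s = −(1 + 40.77)/0.238 = −175.5.
τ = 1/175.5 = 0.005698 s, so 2% settling time ≈ 4τ = 0.0228 s.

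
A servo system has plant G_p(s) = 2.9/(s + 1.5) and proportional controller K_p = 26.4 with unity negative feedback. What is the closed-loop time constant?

Closed-loop transfer function: T(s) = K_p·G_p(s)/(1 + K_p·G_p(s)) = 76.56/(s + 1.5 + 76.56) = 76.56/(s + 78.06).
Time constant τ = 1/78.06 = 0.0128 s.

τ = 0.0128 s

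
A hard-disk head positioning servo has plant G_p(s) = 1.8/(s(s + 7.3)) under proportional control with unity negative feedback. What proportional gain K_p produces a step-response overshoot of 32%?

From %OS = 100·exp(−πζ/√(1−ζ²)) = 32%, ζ = −ln(0.32)/√(π²+ln²(0.32)) = 0.341.
Characteristic equation s² + 7.3s + 1.8K_p = 0 gives ζ = 7.3/(2√(1.8K_p)).
Setting ζ = 0.341: √(1.8K_p) = 7.3/(2·0.341) = 10.71, so K_p = 114.6/1.8 = 63.7.

K_p = 63.7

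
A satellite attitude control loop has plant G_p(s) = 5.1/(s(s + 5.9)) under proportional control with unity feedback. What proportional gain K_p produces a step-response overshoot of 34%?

K_p = 16.2

From %OS = 100·exp(−πζ/√(1−ζ²)) = 34%, ζ = −ln(0.34)/√(π²+ln²(0.34)) = 0.3248.
Characteristic equation s² + 5.9s + 5.1K_p = 0 gives ζ = 5.9/(2√(5.1K_p)).
Setting ζ = 0.3248: √(5.1K_p) = 5.9/(2·0.3248) = 9.083, so K_p = 82.5/5.1 = 16.2.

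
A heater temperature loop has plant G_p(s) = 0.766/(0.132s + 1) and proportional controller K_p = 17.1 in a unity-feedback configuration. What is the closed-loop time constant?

Closed loop: T(s) = K_p·G_p/(1+K_p·G_p) = 13.1/(0.132s + 1 + 13.1), with pole at s = −(1 + 13.1)/0.132 = −106.8.
Closed-loop time constant τ = 1/106.8 = 0.00936 s.

τ = 0.00936 s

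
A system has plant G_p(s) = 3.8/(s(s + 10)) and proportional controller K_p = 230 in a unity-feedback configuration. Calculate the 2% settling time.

T_s ≈ 0.8 s

From 1 + K_pG_p(s) = 0: s² + 10s + 874 = 0 ⇒ ω_n = 29.56, ζ = 0.1691.
2% settling time T_s ≈ 4/(ζω_n) = 4/5 = 0.8 s.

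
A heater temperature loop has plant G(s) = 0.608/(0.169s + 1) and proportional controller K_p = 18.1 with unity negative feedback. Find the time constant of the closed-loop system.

τ = 0.0141 s

Closed loop: T(s) = K_p·G/(1+K_p·G) = 11/(0.169s + 1 + 11), with pole at s = −(1 + 11)/0.169 = −71.03.
Closed-loop time constant τ = 1/71.03 = 0.0141 s.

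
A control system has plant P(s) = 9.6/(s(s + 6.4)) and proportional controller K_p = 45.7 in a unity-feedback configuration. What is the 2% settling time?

T_s ≈ 1.25 s

Closed-loop characteristic equation: s² + 6.4s + 438.7 = 0, so ω_n = 20.95 rad/s and ζ = 6.4/(2·20.95) = 0.1528.
2% settling time T_s ≈ 4/(ζω_n) = 4/3.2 = 1.25 s.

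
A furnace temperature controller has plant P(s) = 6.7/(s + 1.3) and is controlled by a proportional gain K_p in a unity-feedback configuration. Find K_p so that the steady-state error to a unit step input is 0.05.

K_p = 3.69

Steady-state error for a unit step on this type-0 loop is 1/(1 + K_p·P(0)).
P(0) = 5.154. Require 1/(1 + K_p·5.154) = 0.05, so 1 + 5.154·K_p = 20.
K_p = (20 − 1)/5.154 = 3.69.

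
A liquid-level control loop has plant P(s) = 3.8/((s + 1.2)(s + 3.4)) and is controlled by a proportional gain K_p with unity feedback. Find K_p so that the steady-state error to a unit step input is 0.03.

The loop is type 0, so e_ss(step) = 1/(1 + K_pos) with K_pos = K_p·P(0).
P(0) = 0.9314. Require 1/(1 + K_p·0.9314) = 0.03, so 1 + 0.9314·K_p = 33.33.
K_p = (33.33 − 1)/0.9314 = 34.7.

K_p = 34.7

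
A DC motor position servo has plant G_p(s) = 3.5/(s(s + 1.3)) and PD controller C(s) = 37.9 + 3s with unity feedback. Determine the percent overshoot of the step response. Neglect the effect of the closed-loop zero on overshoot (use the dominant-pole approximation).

Forward path: (37.9 + 3s)·3.5/(s(s+1.3)). The closed-loop characteristic equation is s² + (1.3 + 3.5·3)s + 3.5·37.9 = 0.
That is s² + 11.8s + 132.7 = 0, so ω_n = 11.52 rad/s and ζ = 11.8/(2·11.52) = 0.5123.
%OS = 100·exp(−πζ/√(1−ζ²)) = 15.4%.

15.4%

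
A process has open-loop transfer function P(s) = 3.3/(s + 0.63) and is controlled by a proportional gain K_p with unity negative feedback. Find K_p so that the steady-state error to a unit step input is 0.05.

K_p = 3.63

Steady-state error for a unit step on this type-0 loop is 1/(1 + K_p·P(0)).
P(0) = 5.238. Require 1/(1 + K_p·5.238) = 0.05, so 1 + 5.238·K_p = 20.
K_p = (20 − 1)/5.238 = 3.63.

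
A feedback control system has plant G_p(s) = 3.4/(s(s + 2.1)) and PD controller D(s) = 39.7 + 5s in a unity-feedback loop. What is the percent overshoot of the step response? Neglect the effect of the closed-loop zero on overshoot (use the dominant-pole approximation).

1.07%

Forward path: (39.7 + 5s)·3.4/(s(s+2.1)). The closed-loop characteristic equation is s² + (2.1 + 3.4·5)s + 3.4·39.7 = 0.
That is s² + 19.1s + 135 = 0, so ω_n = 11.62 rad/s and ζ = 19.1/(2·11.62) = 0.822.
%OS = 100·exp(−πζ/√(1−ζ²)) = 1.07%.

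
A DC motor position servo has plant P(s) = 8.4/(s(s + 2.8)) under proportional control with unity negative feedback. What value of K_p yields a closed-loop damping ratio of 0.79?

K_p = 0.374

Closed-loop characteristic equation: s² + 2.8s + K_p·8.4 = 0.
So ω_n = √(8.4K_p) and 2ζω_n = 2.8, giving ζ = 2.8/(2√(8.4K_p)).
Setting ζ = 0.79: √(8.4K_p) = 2.8/(2·0.79) = 1.772, so K_p = 3.141/8.4 = 0.374.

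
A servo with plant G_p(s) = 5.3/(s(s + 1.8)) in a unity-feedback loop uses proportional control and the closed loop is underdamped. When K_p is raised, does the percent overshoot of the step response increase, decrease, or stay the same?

ζ = 1.8/(2√(5.3K_p)) decreases as K_p grows; lower damping means more overshoot.

increase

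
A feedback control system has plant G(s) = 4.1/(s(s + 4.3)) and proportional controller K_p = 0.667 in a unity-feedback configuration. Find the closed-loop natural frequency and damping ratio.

With unity feedback the closed-loop characteristic equation is s² + 4.3s + 0.667·4.1 = s² + 4.3s + 2.735 = 0.
So ω_n² = 2.735 ⇒ ω_n = 1.654 rad/s, and ζ = 4.3/(2ω_n) = 1.3.

ω_n = 1.65 rad/s, ζ = 1.3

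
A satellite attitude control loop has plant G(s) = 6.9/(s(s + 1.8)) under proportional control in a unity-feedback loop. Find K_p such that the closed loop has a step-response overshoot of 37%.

K_p = 1.29

From %OS = 100·exp(−πζ/√(1−ζ²)) = 37%, ζ = −ln(0.37)/√(π²+ln²(0.37)) = 0.3017.
Characteristic equation s² + 1.8s + 6.9K_p = 0 gives ζ = 1.8/(2√(6.9K_p)).
Setting ζ = 0.3017: √(6.9K_p) = 1.8/(2·0.3017) = 2.983, so K_p = 8.897/6.9 = 1.29.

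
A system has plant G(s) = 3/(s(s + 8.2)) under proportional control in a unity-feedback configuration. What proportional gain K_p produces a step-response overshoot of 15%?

K_p = 21

From %OS = 100·exp(−πζ/√(1−ζ²)) = 15%, ζ = −ln(0.15)/√(π²+ln²(0.15)) = 0.5169.
Characteristic equation s² + 8.2s + 3K_p = 0 gives ζ = 8.2/(2√(3K_p)).
Setting ζ = 0.5169: √(3K_p) = 8.2/(2·0.5169) = 7.931, so K_p = 62.91/3 = 21.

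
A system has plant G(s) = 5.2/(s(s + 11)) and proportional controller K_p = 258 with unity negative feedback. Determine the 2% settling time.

From 1 + K_pG(s) = 0: s² + 11s + 1342 = 0 ⇒ ω_n = 36.63, ζ = 0.1502.
2% settling time T_s ≈ 4/(ζω_n) = 4/5.5 = 0.727 s.

T_s ≈ 0.727 s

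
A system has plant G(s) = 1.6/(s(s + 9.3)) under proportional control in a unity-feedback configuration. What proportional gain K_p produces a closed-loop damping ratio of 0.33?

Closed-loop characteristic equation: s² + 9.3s + K_p·1.6 = 0.
So ω_n = √(1.6K_p) and 2ζω_n = 9.3, giving ζ = 9.3/(2√(1.6K_p)).
Setting ζ = 0.33: √(1.6K_p) = 9.3/(2·0.33) = 14.09, so K_p = 198.6/1.6 = 124.

K_p = 124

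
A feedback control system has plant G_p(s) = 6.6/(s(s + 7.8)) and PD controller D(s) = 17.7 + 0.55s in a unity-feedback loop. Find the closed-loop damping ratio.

ζ = 0.529

Forward path: (17.7 + 0.55s)·6.6/(s(s+7.8)). The closed-loop characteristic equation is s² + (7.8 + 6.6·0.55)s + 6.6·17.7 = 0.
That is s² + 11.43s + 116.8 = 0, so ω_n = 10.81 rad/s and ζ = 11.43/(2·10.81) = 0.5288.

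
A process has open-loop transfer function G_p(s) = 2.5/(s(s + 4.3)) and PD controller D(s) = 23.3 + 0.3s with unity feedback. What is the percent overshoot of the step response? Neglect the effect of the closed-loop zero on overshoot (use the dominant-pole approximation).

Forward path: (23.3 + 0.3s)·2.5/(s(s+4.3)). The closed-loop characteristic equation is s² + (4.3 + 2.5·0.3)s + 2.5·23.3 = 0.
That is s² + 5.05s + 58.25 = 0, so ω_n = 7.632 rad/s and ζ = 5.05/(2·7.632) = 0.3308.
%OS = 100·exp(−πζ/√(1−ζ²)) = 33.2%.

33.2%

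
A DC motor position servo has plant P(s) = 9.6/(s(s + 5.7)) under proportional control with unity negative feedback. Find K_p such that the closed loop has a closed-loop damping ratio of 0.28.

K_p = 10.8

Closed-loop characteristic equation: s² + 5.7s + K_p·9.6 = 0.
So ω_n = √(9.6K_p) and 2ζω_n = 5.7, giving ζ = 5.7/(2√(9.6K_p)).
Setting ζ = 0.28: √(9.6K_p) = 5.7/(2·0.28) = 10.18, so K_p = 103.6/9.6 = 10.8.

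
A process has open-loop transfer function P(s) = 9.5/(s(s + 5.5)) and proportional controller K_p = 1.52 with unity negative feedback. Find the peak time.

T_p = 1.2 s

Closed-loop characteristic equation: s² + 5.5s + 14.44 = 0, so ω_n = 3.8 rad/s and ζ = 5.5/(2·3.8) = 0.7237.
Damped frequency ω_d = ω_n√(1−ζ²) = 2.622 rad/s, so peak time T_p = π/ω_d = 1.2 s.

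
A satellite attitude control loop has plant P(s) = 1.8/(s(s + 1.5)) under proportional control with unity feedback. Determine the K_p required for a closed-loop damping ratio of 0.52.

K_p = 1.16

Closed-loop characteristic equation: s² + 1.5s + K_p·1.8 = 0.
So ω_n = √(1.8K_p) and 2ζω_n = 1.5, giving ζ = 1.5/(2√(1.8K_p)).
Setting ζ = 0.52: √(1.8K_p) = 1.5/(2·0.52) = 1.442, so K_p = 2.08/1.8 = 1.16.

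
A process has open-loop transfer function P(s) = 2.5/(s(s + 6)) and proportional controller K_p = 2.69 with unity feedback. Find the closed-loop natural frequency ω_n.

With unity feedback the closed-loop characteristic equation is s² + 6s + 2.69·2.5 = s² + 6s + 6.725 = 0.
So ω_n² = 6.725 ⇒ ω_n = 2.593 rad/s, and ζ = 6/(2ω_n) = 1.16.

ω_n = 2.59 rad/s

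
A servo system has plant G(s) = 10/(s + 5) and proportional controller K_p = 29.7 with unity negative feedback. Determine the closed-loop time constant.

τ = 0.00331 s

Closed-loop transfer function: T(s) = K_p·G(s)/(1 + K_p·G(s)) = 297/(s + 5 + 297) = 297/(s + 302).
Time constant τ = 1/302 = 0.00331 s.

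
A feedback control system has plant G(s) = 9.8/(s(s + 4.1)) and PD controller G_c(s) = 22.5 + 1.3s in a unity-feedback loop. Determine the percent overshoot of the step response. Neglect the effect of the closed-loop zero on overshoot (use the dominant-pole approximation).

Forward path: (22.5 + 1.3s)·9.8/(s(s+4.1)). The closed-loop characteristic equation is s² + (4.1 + 9.8·1.3)s + 9.8·22.5 = 0.
That is s² + 16.84s + 220.5 = 0, so ω_n = 14.85 rad/s and ζ = 16.84/(2·14.85) = 0.567.
%OS = 100·exp(−πζ/√(1−ζ²)) = 11.5%.

11.5%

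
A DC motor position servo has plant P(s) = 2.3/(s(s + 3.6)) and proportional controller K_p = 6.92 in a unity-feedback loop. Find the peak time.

T_p = 0.882 s

The closed-loop denominator s² + 3.6s + 15.92 gives ω_n = √15.92 = 3.989 and ζ = 3.6/(2ω_n) = 0.4512.
Damped frequency ω_d = ω_n√(1−ζ²) = 3.56 rad/s, so peak time T_p = π/ω_d = 0.882 s.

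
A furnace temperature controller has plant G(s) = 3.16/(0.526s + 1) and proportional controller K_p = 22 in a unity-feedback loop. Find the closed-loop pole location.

Closed loop: T(s) = K_p·G/(1+K_p·G) = 69.52/(0.526s + 1 + 69.52), with pole at s = −(1 + 69.52)/0.526 = −134.1.

s = -134.1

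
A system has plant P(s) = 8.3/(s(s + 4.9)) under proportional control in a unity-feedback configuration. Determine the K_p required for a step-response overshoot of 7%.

K_p = 1.73

From %OS = 100·exp(−πζ/√(1−ζ²)) = 7%, ζ = −ln(0.07)/√(π²+ln²(0.07)) = 0.6461.
Characteristic equation s² + 4.9s + 8.3K_p = 0 gives ζ = 4.9/(2√(8.3K_p)).
Setting ζ = 0.6461: √(8.3K_p) = 4.9/(2·0.6461) = 3.792, so K_p = 14.38/8.3 = 1.73.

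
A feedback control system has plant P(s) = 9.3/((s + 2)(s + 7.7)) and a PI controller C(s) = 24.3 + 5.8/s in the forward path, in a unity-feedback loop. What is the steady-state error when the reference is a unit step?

The open loop C(s)P(s) has a pole at the origin (type 1), so the static position error constant is infinite and e_ss = 1/(1+∞) = 0.

0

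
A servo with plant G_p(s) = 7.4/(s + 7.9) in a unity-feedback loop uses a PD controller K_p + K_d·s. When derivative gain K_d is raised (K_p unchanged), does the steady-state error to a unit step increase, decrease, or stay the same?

At s = 0 the derivative term contributes nothing: C(0) = K_p regardless of K_d, so K_pos = K_p·G_p(0) and e_ss are unchanged.

unchanged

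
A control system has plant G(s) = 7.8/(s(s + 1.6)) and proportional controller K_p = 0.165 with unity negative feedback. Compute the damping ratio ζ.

The closed-loop denominator is s(s+1.6) + 0.165·7.8 = s² + 1.6s + 1.287.
Matching s² + 2ζω_n s + ω_n²: ω_n = √1.287 = 1.134 rad/s and 2ζω_n = 1.6, so ζ = 1.6/(2·1.134) = 0.705.

ζ = 0.705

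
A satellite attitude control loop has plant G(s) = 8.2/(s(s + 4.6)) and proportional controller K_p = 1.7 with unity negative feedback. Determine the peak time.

T_p = 1.07 s

The closed-loop denominator s² + 4.6s + 13.94 gives ω_n = √13.94 = 3.734 and ζ = 4.6/(2ω_n) = 0.616.
Damped frequency ω_d = ω_n√(1−ζ²) = 2.941 rad/s, so peak time T_p = π/ω_d = 1.07 s.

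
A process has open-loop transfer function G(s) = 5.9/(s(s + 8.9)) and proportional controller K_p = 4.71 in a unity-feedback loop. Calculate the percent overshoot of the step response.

The closed-loop denominator s² + 8.9s + 27.79 gives ω_n = √27.79 = 5.272 and ζ = 8.9/(2ω_n) = 0.8442.
%OS = 100·exp(−πζ/√(1−ζ²)) = 100·exp(−π·0.8442/√0.2874) = 0.711%.

0.711%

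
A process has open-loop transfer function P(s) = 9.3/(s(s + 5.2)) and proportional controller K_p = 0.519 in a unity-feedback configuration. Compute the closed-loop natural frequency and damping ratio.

ω_n = 2.2 rad/s, ζ = 1.18

The closed-loop denominator is s(s+5.2) + 0.519·9.3 = s² + 5.2s + 4.827.
So ω_n² = 4.827 ⇒ ω_n = 2.197 rad/s, and ζ = 5.2/(2ω_n) = 1.18.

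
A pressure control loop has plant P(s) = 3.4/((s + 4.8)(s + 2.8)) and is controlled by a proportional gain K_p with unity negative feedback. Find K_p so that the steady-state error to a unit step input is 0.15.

The loop is type 0, so e_ss(step) = 1/(1 + K_pos) with K_pos = K_p·P(0).
P(0) = 0.253. Require 1/(1 + K_p·0.253) = 0.15, so 1 + 0.253·K_p = 6.667.
K_p = (6.667 − 1)/0.253 = 22.4.

K_p = 22.4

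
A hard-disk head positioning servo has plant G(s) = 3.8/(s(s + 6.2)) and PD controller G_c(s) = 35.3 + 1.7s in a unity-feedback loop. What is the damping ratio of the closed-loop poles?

ζ = 0.547

Forward path: (35.3 + 1.7s)·3.8/(s(s+6.2)). The closed-loop characteristic equation is s² + (6.2 + 3.8·1.7)s + 3.8·35.3 = 0.
That is s² + 12.66s + 134.1 = 0, so ω_n = 11.58 rad/s and ζ = 12.66/(2·11.58) = 0.5465.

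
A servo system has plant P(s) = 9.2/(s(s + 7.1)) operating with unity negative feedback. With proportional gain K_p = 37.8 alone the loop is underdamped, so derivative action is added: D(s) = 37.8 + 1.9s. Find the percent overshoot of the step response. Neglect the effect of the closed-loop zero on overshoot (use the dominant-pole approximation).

6.37%

Forward path: (37.8 + 1.9s)·9.2/(s(s+7.1)). The closed-loop characteristic equation is s² + (7.1 + 9.2·1.9)s + 9.2·37.8 = 0.
That is s² + 24.58s + 347.8 = 0, so ω_n = 18.65 rad/s and ζ = 24.58/(2·18.65) = 0.659.
%OS = 100·exp(−πζ/√(1−ζ²)) = 6.37%.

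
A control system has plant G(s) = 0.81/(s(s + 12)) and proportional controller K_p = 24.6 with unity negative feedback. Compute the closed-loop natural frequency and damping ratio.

1 + K_p·G(s) = 0 gives s² + 12s + 19.93 = 0.
So ω_n² = 19.93 ⇒ ω_n = 4.464 rad/s, and ζ = 12/(2ω_n) = 1.34.

ω_n = 4.46 rad/s, ζ = 1.34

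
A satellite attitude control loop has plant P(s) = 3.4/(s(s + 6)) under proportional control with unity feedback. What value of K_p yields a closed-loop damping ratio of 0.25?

K_p = 42.4

Closed-loop characteristic equation: s² + 6s + K_p·3.4 = 0.
So ω_n = √(3.4K_p) and 2ζω_n = 6, giving ζ = 6/(2√(3.4K_p)).
Setting ζ = 0.25: √(3.4K_p) = 6/(2·0.25) = 12, so K_p = 144/3.4 = 42.4.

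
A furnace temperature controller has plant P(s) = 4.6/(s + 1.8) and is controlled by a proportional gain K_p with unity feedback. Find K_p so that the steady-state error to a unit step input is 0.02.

For a type-0 loop with proportional control, e_ss = 1/(1 + K_p·P(0)).
P(0) = 2.556. Require 1/(1 + K_p·2.556) = 0.02, so 1 + 2.556·K_p = 50.
K_p = (50 − 1)/2.556 = 19.2.

K_p = 19.2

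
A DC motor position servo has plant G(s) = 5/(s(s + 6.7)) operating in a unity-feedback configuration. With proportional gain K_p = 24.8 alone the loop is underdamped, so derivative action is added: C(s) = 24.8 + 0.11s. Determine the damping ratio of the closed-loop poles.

Forward path: (24.8 + 0.11s)·5/(s(s+6.7)). The closed-loop characteristic equation is s² + (6.7 + 5·0.11)s + 5·24.8 = 0.
That is s² + 7.25s + 124 = 0, so ω_n = 11.14 rad/s and ζ = 7.25/(2·11.14) = 0.3255.

ζ = 0.326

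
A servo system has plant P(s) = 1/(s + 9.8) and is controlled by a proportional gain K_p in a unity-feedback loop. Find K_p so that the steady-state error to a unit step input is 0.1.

K_p = 88.2

For a type-0 loop with proportional control, e_ss = 1/(1 + K_p·P(0)).
P(0) = 0.102. Require 1/(1 + K_p·0.102) = 0.1, so 1 + 0.102·K_p = 10.
K_p = (10 − 1)/0.102 = 88.2.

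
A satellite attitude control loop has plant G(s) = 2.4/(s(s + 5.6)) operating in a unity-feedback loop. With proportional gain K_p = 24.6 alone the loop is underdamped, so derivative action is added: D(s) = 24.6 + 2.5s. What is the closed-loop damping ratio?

Forward path: (24.6 + 2.5s)·2.4/(s(s+5.6)). The closed-loop characteristic equation is s² + (5.6 + 2.4·2.5)s + 2.4·24.6 = 0.
That is s² + 11.6s + 59.04 = 0, so ω_n = 7.684 rad/s and ζ = 11.6/(2·7.684) = 0.7548.

ζ = 0.755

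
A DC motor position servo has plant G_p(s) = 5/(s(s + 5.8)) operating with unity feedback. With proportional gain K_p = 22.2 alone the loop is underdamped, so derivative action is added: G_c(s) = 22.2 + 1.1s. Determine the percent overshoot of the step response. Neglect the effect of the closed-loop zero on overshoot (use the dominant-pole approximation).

Forward path: (22.2 + 1.1s)·5/(s(s+5.8)). The closed-loop characteristic equation is s² + (5.8 + 5·1.1)s + 5·22.2 = 0.
That is s² + 11.3s + 111 = 0, so ω_n = 10.54 rad/s and ζ = 11.3/(2·10.54) = 0.5363.
%OS = 100·exp(−πζ/√(1−ζ²)) = 13.6%.

13.6%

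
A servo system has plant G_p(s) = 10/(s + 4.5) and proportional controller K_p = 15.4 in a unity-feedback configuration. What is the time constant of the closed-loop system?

τ = 0.00631 s

Closed-loop transfer function: T(s) = K_p·G_p(s)/(1 + K_p·G_p(s)) = 154/(s + 4.5 + 154) = 154/(s + 158.5).
Time constant τ = 1/158.5 = 0.00631 s.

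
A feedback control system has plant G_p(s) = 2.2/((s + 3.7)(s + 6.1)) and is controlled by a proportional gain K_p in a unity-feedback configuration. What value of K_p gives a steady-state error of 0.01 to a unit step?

The loop is type 0, so e_ss(step) = 1/(1 + K_pos) with K_pos = K_p·G_p(0).
G_p(0) = 0.09747. Require 1/(1 + K_p·0.09747) = 0.01, so 1 + 0.09747·K_p = 100.
K_p = (100 − 1)/0.09747 = 1020.

K_p = 1020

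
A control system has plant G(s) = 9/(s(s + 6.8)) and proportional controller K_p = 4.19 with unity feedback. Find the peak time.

Closed-loop characteristic equation: s² + 6.8s + 37.71 = 0, so ω_n = 6.141 rad/s and ζ = 6.8/(2·6.141) = 0.5537.
Damped frequency ω_d = ω_n√(1−ζ²) = 5.114 rad/s, so peak time T_p = π/ω_d = 0.614 s.

T_p = 0.614 s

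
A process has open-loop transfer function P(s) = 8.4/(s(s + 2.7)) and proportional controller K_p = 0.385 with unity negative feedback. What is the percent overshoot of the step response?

Closed-loop characteristic equation: s² + 2.7s + 3.234 = 0, so ω_n = 1.798 rad/s and ζ = 2.7/(2·1.798) = 0.7507.
%OS = 100·exp(−πζ/√(1−ζ²)) = 100·exp(−π·0.7507/√0.4365) = 2.82%.

2.82%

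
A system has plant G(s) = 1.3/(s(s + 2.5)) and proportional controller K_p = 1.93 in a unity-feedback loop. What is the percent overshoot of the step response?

1.77%

From 1 + K_pG(s) = 0: s² + 2.5s + 2.509 = 0 ⇒ ω_n = 1.584, ζ = 0.7892.
%OS = 100·exp(−πζ/√(1−ζ²)) = 100·exp(−π·0.7892/√0.3772) = 1.77%.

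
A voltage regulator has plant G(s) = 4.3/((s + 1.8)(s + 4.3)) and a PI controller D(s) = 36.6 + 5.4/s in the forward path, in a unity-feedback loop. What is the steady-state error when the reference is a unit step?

The open loop D(s)G(s) has a pole at the origin (type 1), so the static position error constant is infinite and e_ss = 1/(1+∞) = 0.

0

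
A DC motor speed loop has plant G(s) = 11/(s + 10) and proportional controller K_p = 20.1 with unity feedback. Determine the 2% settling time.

T_s ≈ 0.0173 s

Closed-loop transfer function: T(s) = K_p·G(s)/(1 + K_p·G(s)) = 221.1/(s + 10 + 221.1) = 221.1/(s + 231.1).
Time constant τ = 1/231.1 = 0.004327 s, so the 2% settling time is about 4τ = 0.0173 s.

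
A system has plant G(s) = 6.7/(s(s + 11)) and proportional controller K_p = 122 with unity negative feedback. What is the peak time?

Closed-loop characteristic equation: s² + 11s + 817.4 = 0, so ω_n = 28.59 rad/s and ζ = 11/(2·28.59) = 0.1924.
Damped frequency ω_d = ω_n√(1−ζ²) = 28.06 rad/s, so peak time T_p = π/ω_d = 0.112 s.

T_p = 0.112 s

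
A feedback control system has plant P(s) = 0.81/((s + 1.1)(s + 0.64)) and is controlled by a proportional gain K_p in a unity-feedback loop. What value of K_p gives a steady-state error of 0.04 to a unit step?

K_p = 20.9

For a type-0 loop with proportional control, e_ss = 1/(1 + K_p·P(0)).
P(0) = 1.151. Require 1/(1 + K_p·1.151) = 0.04, so 1 + 1.151·K_p = 25.
K_p = (25 − 1)/1.151 = 20.9.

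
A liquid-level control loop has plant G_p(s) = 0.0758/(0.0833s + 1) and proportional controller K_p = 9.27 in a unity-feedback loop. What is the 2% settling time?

T_s ≈ 0.196 s

Closed loop: T(s) = K_p·G_p/(1+K_p·G_p) = 0.7027/(0.0833s + 1 + 0.7027), with pole at s = −(1 + 0.7027)/0.0833 = −20.44.
τ = 1/20.44 = 0.04892 s, so 2% settling time ≈ 4τ = 0.196 s.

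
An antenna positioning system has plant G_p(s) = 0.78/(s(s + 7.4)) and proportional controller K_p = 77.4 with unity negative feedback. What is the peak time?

From 1 + K_pG_p(s) = 0: s² + 7.4s + 60.37 = 0 ⇒ ω_n = 7.77, ζ = 0.4762.
Damped frequency ω_d = ω_n√(1−ζ²) = 6.832 rad/s, so peak time T_p = π/ω_d = 0.46 s.

T_p = 0.46 s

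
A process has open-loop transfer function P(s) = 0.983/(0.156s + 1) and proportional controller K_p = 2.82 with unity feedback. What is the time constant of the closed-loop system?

Closed loop: T(s) = K_p·P/(1+K_p·P) = 2.772/(0.156s + 1 + 2.772), with pole at s = −(1 + 2.772)/0.156 = −24.18.
Closed-loop time constant τ = 1/24.18 = 0.0414 s.

τ = 0.0414 s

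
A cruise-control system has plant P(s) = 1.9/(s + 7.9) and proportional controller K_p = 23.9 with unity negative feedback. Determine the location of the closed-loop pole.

s = -53.31

Closed-loop transfer function: T(s) = K_p·P(s)/(1 + K_p·P(s)) = 45.41/(s + 7.9 + 45.41) = 45.41/(s + 53.31).
The closed-loop pole is at s = −53.31.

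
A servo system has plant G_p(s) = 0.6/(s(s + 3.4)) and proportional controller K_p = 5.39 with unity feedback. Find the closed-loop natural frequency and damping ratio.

ω_n = 1.8 rad/s, ζ = 0.945

1 + K_p·G_p(s) = 0 gives s² + 3.4s + 3.234 = 0.
Matching s² + 2ζω_n s + ω_n²: ω_n = √3.234 = 1.798 rad/s and 2ζω_n = 3.4, so ζ = 3.4/(2·1.798) = 0.945.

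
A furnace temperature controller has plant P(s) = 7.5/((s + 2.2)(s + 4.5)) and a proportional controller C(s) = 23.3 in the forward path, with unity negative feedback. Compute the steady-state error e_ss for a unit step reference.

0.0536

The loop is type 0. Static position error constant K_pos = C(0)·P(0) = 23.3·0.7576 = 17.65.
Steady-state error to a unit step: e_ss = 1/(1+K_pos) = 1/18.65 = 0.0536.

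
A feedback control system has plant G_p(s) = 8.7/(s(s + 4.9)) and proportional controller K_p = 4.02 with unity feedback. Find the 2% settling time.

The closed-loop denominator s² + 4.9s + 34.97 gives ω_n = √34.97 = 5.914 and ζ = 4.9/(2ω_n) = 0.4143.
2% settling time T_s ≈ 4/(ζω_n) = 4/2.45 = 1.63 s.

T_s ≈ 1.63 s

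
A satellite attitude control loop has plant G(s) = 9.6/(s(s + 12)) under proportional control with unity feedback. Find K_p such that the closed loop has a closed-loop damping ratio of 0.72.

Closed-loop characteristic equation: s² + 12s + K_p·9.6 = 0.
So ω_n = √(9.6K_p) and 2ζω_n = 12, giving ζ = 12/(2√(9.6K_p)).
Setting ζ = 0.72: √(9.6K_p) = 12/(2·0.72) = 8.333, so K_p = 69.44/9.6 = 7.23.

K_p = 7.23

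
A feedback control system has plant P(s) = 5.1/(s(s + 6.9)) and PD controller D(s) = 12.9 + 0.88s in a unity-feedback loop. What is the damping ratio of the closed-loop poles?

ζ = 0.702

Forward path: (12.9 + 0.88s)·5.1/(s(s+6.9)). The closed-loop characteristic equation is s² + (6.9 + 5.1·0.88)s + 5.1·12.9 = 0.
That is s² + 11.39s + 65.79 = 0, so ω_n = 8.111 rad/s and ζ = 11.39/(2·8.111) = 0.702.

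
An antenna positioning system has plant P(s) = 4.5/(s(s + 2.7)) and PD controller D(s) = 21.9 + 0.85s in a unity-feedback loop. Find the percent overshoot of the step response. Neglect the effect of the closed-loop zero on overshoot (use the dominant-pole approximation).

Forward path: (21.9 + 0.85s)·4.5/(s(s+2.7)). The closed-loop characteristic equation is s² + (2.7 + 4.5·0.85)s + 4.5·21.9 = 0.
That is s² + 6.525s + 98.55 = 0, so ω_n = 9.927 rad/s and ζ = 6.525/(2·9.927) = 0.3286.
%OS = 100·exp(−πζ/√(1−ζ²)) = 33.5%.

33.5%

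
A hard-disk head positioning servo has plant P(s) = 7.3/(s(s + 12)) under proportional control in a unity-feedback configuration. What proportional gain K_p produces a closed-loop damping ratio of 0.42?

Closed-loop characteristic equation: s² + 12s + K_p·7.3 = 0.
So ω_n = √(7.3K_p) and 2ζω_n = 12, giving ζ = 12/(2√(7.3K_p)).
Setting ζ = 0.42: √(7.3K_p) = 12/(2·0.42) = 14.29, so K_p = 204.1/7.3 = 28.

K_p = 28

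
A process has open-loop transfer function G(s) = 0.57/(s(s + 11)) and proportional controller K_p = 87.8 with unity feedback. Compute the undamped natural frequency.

ω_n = 7.07 rad/s

The closed-loop denominator is s(s+11) + 87.8·0.57 = s² + 11s + 50.05.
So ω_n² = 50.05 ⇒ ω_n = 7.074 rad/s, and ζ = 11/(2ω_n) = 0.777.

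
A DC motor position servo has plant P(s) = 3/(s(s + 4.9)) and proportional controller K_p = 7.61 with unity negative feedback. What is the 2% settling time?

T_s ≈ 1.63 s

The closed-loop denominator s² + 4.9s + 22.83 gives ω_n = √22.83 = 4.778 and ζ = 4.9/(2ω_n) = 0.5128.
2% settling time T_s ≈ 4/(ζω_n) = 4/2.45 = 1.63 s.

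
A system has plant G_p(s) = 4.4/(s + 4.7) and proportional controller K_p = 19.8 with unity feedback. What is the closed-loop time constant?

τ = 0.0109 s

Closed-loop transfer function: T(s) = K_p·G_p(s)/(1 + K_p·G_p(s)) = 87.12/(s + 4.7 + 87.12) = 87.12/(s + 91.82).
Time constant τ = 1/91.82 = 0.0109 s.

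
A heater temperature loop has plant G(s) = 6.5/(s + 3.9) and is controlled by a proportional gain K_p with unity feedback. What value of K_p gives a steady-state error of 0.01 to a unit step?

The loop is type 0, so e_ss(step) = 1/(1 + K_pos) with K_pos = K_p·G(0).
G(0) = 1.667. Require 1/(1 + K_p·1.667) = 0.01, so 1 + 1.667·K_p = 100.
K_p = (100 − 1)/1.667 = 59.4.

K_p = 59.4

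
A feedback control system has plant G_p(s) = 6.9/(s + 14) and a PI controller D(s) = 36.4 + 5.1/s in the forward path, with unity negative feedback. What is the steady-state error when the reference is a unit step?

0

The open loop D(s)G_p(s) has a pole at the origin (type 1), so the static position error constant is infinite and e_ss = 1/(1+∞) = 0.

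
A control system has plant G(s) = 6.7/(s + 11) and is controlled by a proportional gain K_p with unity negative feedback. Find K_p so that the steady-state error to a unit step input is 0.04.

K_p = 39.4

Steady-state error for a unit step on this type-0 loop is 1/(1 + K_p·G(0)).
G(0) = 0.6091. Require 1/(1 + K_p·0.6091) = 0.04, so 1 + 0.6091·K_p = 25.
K_p = (25 − 1)/0.6091 = 39.4.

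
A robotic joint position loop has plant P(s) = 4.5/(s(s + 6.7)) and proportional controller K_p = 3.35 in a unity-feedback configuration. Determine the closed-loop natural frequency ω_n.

The closed-loop denominator is s(s+6.7) + 3.35·4.5 = s² + 6.7s + 15.08.
So ω_n² = 15.08 ⇒ ω_n = 3.883 rad/s, and ζ = 6.7/(2ω_n) = 0.863.

ω_n = 3.88 rad/s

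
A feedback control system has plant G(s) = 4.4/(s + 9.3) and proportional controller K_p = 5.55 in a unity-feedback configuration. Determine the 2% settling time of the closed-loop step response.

Closed-loop transfer function: T(s) = K_p·G(s)/(1 + K_p·G(s)) = 24.42/(s + 9.3 + 24.42) = 24.42/(s + 33.72).
Time constant τ = 1/33.72 = 0.02966 s, so the 2% settling time is about 4τ = 0.119 s.

T_s ≈ 0.119 s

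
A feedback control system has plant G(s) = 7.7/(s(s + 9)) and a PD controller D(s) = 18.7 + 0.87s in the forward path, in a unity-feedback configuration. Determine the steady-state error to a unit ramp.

The loop has one pole at the origin (type 1). Velocity error constant K_v = lim_{s→0} s·D(s)G(s) = 18.7·7.7/9 = 16.
Steady-state error to a unit ramp: e_ss = 1/K_v = 0.0625.

0.0625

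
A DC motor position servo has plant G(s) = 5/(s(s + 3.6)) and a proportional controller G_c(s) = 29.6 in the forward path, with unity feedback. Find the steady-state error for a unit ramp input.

The loop has one pole at the origin (type 1). Velocity error constant K_v = lim_{s→0} s·G_c(s)G(s) = 29.6·5/3.6 = 41.11.
Steady-state error to a unit ramp: e_ss = 1/K_v = 0.0243.

0.0243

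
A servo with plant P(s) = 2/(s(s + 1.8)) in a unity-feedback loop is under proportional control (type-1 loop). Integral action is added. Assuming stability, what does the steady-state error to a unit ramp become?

0

The integrator raises the loop to type 2, so K_v → ∞ and e_ss to a ramp is zero.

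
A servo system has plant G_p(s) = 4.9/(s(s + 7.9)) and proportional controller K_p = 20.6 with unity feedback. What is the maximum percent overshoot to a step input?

26.1%

The closed-loop denominator s² + 7.9s + 100.9 gives ω_n = √100.9 = 10.05 and ζ = 7.9/(2ω_n) = 0.3932.
%OS = 100·exp(−πζ/√(1−ζ²)) = 100·exp(−π·0.3932/√0.8454) = 26.1%.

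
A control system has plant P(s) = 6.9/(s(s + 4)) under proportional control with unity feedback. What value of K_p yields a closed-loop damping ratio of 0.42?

Closed-loop characteristic equation: s² + 4s + K_p·6.9 = 0.
So ω_n = √(6.9K_p) and 2ζω_n = 4, giving ζ = 4/(2√(6.9K_p)).
Setting ζ = 0.42: √(6.9K_p) = 4/(2·0.42) = 4.762, so K_p = 22.68/6.9 = 3.29.

K_p = 3.29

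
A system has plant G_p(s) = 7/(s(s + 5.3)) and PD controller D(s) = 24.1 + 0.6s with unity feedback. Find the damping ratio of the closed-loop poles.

ζ = 0.366

Forward path: (24.1 + 0.6s)·7/(s(s+5.3)). The closed-loop characteristic equation is s² + (5.3 + 7·0.6)s + 7·24.1 = 0.
That is s² + 9.5s + 168.7 = 0, so ω_n = 12.99 rad/s and ζ = 9.5/(2·12.99) = 0.3657.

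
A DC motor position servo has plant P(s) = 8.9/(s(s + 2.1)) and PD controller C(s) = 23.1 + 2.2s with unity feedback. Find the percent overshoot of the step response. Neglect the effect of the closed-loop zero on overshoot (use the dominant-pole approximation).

Forward path: (23.1 + 2.2s)·8.9/(s(s+2.1)). The closed-loop characteristic equation is s² + (2.1 + 8.9·2.2)s + 8.9·23.1 = 0.
That is s² + 21.68s + 205.6 = 0, so ω_n = 14.34 rad/s and ζ = 21.68/(2·14.34) = 0.756.
%OS = 100·exp(−πζ/√(1−ζ²)) = 2.66%.

2.66%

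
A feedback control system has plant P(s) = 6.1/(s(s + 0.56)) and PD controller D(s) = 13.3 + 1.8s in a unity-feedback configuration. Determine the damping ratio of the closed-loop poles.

Forward path: (13.3 + 1.8s)·6.1/(s(s+0.56)). The closed-loop characteristic equation is s² + (0.56 + 6.1·1.8)s + 6.1·13.3 = 0.
That is s² + 11.54s + 81.13 = 0, so ω_n = 9.007 rad/s and ζ = 11.54/(2·9.007) = 0.6406.

ζ = 0.641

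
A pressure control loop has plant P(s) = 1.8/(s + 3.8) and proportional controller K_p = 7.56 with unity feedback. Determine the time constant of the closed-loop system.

τ = 0.0574 s

Closed-loop transfer function: T(s) = K_p·P(s)/(1 + K_p·P(s)) = 13.61/(s + 3.8 + 13.61) = 13.61/(s + 17.41).
Time constant τ = 1/17.41 = 0.0574 s.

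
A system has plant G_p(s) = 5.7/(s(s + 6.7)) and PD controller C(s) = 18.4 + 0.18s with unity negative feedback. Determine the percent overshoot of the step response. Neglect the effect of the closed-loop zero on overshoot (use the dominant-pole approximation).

Forward path: (18.4 + 0.18s)·5.7/(s(s+6.7)). The closed-loop characteristic equation is s² + (6.7 + 5.7·0.18)s + 5.7·18.4 = 0.
That is s² + 7.726s + 104.9 = 0, so ω_n = 10.24 rad/s and ζ = 7.726/(2·10.24) = 0.3772.
%OS = 100·exp(−πζ/√(1−ζ²)) = 27.8%.

27.8%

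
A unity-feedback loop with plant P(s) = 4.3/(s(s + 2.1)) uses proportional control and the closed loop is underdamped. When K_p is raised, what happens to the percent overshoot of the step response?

increase

ζ = 2.1/(2√(4.3K_p)) decreases as K_p grows; lower damping means more overshoot.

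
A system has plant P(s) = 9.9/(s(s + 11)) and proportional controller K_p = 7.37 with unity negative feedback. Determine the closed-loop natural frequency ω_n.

ω_n = 8.54 rad/s

With unity feedback the closed-loop characteristic equation is s² + 11s + 7.37·9.9 = s² + 11s + 72.96 = 0.
So ω_n² = 72.96 ⇒ ω_n = 8.542 rad/s, and ζ = 11/(2ω_n) = 0.644.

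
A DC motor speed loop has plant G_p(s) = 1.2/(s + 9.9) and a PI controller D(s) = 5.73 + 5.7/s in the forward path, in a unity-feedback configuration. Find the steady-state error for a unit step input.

0

The open loop D(s)G_p(s) has a pole at the origin (type 1), so the static position error constant is infinite and e_ss = 1/(1+∞) = 0.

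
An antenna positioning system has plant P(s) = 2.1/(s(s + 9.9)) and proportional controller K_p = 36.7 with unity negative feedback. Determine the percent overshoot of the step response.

Closed-loop characteristic equation: s² + 9.9s + 77.07 = 0, so ω_n = 8.779 rad/s and ζ = 9.9/(2·8.779) = 0.5638.
%OS = 100·exp(−πζ/√(1−ζ²)) = 100·exp(−π·0.5638/√0.6821) = 11.7%.

11.7%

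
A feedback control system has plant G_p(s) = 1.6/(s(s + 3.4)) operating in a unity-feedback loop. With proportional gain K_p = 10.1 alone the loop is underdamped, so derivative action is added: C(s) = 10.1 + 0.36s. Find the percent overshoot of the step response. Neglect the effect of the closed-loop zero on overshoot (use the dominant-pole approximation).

Forward path: (10.1 + 0.36s)·1.6/(s(s+3.4)). The closed-loop characteristic equation is s² + (3.4 + 1.6·0.36)s + 1.6·10.1 = 0.
That is s² + 3.976s + 16.16 = 0, so ω_n = 4.02 rad/s and ζ = 3.976/(2·4.02) = 0.4945.
%OS = 100·exp(−πζ/√(1−ζ²)) = 16.7%.

16.7%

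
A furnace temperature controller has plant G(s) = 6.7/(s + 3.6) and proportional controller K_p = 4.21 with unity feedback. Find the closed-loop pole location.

Closed-loop transfer function: T(s) = K_p·G(s)/(1 + K_p·G(s)) = 28.21/(s + 3.6 + 28.21) = 28.21/(s + 31.81).
The closed-loop pole is at s = −31.81.

s = -31.81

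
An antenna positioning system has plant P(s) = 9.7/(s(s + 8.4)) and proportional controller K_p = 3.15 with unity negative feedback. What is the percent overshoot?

2.54%

From 1 + K_pP(s) = 0: s² + 8.4s + 30.55 = 0 ⇒ ω_n = 5.528, ζ = 0.7598.
%OS = 100·exp(−πζ/√(1−ζ²)) = 100·exp(−π·0.7598/√0.4227) = 2.54%.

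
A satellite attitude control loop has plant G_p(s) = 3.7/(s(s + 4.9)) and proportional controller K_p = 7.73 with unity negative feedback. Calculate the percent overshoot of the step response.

19.8%

Closed-loop characteristic equation: s² + 4.9s + 28.6 = 0, so ω_n = 5.348 rad/s and ζ = 4.9/(2·5.348) = 0.4581.
%OS = 100·exp(−πζ/√(1−ζ²)) = 100·exp(−π·0.4581/√0.7901) = 19.8%.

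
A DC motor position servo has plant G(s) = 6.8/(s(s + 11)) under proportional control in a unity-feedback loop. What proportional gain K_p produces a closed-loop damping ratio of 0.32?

Closed-loop characteristic equation: s² + 11s + K_p·6.8 = 0.
So ω_n = √(6.8K_p) and 2ζω_n = 11, giving ζ = 11/(2√(6.8K_p)).
Setting ζ = 0.32: √(6.8K_p) = 11/(2·0.32) = 17.19, so K_p = 295.4/6.8 = 43.4.

K_p = 43.4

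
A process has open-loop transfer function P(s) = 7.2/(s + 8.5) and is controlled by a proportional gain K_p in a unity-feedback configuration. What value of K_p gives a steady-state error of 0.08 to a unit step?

K_p = 13.6

For a type-0 loop with proportional control, e_ss = 1/(1 + K_p·P(0)).
P(0) = 0.8471. Require 1/(1 + K_p·0.8471) = 0.08, so 1 + 0.8471·K_p = 12.5.
K_p = (12.5 − 1)/0.8471 = 13.6.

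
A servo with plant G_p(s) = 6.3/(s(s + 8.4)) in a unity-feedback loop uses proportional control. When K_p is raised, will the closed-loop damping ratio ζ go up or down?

decrease

ζ = 8.4/(2√(6.3K_p)); increasing K_p raises the denominator, so ζ falls.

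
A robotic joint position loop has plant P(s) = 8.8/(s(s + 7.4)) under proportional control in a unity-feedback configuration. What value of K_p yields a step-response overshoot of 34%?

K_p = 14.7

From %OS = 100·exp(−πζ/√(1−ζ²)) = 34%, ζ = −ln(0.34)/√(π²+ln²(0.34)) = 0.3248.
Characteristic equation s² + 7.4s + 8.8K_p = 0 gives ζ = 7.4/(2√(8.8K_p)).
Setting ζ = 0.3248: √(8.8K_p) = 7.4/(2·0.3248) = 11.39, so K_p = 129.8/8.8 = 14.7.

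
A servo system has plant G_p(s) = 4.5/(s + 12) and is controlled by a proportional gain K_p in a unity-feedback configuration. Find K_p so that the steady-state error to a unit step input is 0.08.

K_p = 30.7

For a type-0 loop with proportional control, e_ss = 1/(1 + K_p·G_p(0)).
G_p(0) = 0.375. Require 1/(1 + K_p·0.375) = 0.08, so 1 + 0.375·K_p = 12.5.
K_p = (12.5 − 1)/0.375 = 30.7.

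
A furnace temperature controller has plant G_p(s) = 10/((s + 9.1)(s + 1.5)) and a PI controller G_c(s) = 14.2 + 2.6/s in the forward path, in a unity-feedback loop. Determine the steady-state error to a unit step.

The open loop G_c(s)G_p(s) has a pole at the origin (type 1), so the static position error constant is infinite and e_ss = 1/(1+∞) = 0.

0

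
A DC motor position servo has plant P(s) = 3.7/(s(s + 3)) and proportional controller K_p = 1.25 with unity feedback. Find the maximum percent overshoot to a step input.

4.7%

The closed-loop denominator s² + 3s + 4.625 gives ω_n = √4.625 = 2.151 and ζ = 3/(2ω_n) = 0.6975.
%OS = 100·exp(−πζ/√(1−ζ²)) = 100·exp(−π·0.6975/√0.5135) = 4.7%.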